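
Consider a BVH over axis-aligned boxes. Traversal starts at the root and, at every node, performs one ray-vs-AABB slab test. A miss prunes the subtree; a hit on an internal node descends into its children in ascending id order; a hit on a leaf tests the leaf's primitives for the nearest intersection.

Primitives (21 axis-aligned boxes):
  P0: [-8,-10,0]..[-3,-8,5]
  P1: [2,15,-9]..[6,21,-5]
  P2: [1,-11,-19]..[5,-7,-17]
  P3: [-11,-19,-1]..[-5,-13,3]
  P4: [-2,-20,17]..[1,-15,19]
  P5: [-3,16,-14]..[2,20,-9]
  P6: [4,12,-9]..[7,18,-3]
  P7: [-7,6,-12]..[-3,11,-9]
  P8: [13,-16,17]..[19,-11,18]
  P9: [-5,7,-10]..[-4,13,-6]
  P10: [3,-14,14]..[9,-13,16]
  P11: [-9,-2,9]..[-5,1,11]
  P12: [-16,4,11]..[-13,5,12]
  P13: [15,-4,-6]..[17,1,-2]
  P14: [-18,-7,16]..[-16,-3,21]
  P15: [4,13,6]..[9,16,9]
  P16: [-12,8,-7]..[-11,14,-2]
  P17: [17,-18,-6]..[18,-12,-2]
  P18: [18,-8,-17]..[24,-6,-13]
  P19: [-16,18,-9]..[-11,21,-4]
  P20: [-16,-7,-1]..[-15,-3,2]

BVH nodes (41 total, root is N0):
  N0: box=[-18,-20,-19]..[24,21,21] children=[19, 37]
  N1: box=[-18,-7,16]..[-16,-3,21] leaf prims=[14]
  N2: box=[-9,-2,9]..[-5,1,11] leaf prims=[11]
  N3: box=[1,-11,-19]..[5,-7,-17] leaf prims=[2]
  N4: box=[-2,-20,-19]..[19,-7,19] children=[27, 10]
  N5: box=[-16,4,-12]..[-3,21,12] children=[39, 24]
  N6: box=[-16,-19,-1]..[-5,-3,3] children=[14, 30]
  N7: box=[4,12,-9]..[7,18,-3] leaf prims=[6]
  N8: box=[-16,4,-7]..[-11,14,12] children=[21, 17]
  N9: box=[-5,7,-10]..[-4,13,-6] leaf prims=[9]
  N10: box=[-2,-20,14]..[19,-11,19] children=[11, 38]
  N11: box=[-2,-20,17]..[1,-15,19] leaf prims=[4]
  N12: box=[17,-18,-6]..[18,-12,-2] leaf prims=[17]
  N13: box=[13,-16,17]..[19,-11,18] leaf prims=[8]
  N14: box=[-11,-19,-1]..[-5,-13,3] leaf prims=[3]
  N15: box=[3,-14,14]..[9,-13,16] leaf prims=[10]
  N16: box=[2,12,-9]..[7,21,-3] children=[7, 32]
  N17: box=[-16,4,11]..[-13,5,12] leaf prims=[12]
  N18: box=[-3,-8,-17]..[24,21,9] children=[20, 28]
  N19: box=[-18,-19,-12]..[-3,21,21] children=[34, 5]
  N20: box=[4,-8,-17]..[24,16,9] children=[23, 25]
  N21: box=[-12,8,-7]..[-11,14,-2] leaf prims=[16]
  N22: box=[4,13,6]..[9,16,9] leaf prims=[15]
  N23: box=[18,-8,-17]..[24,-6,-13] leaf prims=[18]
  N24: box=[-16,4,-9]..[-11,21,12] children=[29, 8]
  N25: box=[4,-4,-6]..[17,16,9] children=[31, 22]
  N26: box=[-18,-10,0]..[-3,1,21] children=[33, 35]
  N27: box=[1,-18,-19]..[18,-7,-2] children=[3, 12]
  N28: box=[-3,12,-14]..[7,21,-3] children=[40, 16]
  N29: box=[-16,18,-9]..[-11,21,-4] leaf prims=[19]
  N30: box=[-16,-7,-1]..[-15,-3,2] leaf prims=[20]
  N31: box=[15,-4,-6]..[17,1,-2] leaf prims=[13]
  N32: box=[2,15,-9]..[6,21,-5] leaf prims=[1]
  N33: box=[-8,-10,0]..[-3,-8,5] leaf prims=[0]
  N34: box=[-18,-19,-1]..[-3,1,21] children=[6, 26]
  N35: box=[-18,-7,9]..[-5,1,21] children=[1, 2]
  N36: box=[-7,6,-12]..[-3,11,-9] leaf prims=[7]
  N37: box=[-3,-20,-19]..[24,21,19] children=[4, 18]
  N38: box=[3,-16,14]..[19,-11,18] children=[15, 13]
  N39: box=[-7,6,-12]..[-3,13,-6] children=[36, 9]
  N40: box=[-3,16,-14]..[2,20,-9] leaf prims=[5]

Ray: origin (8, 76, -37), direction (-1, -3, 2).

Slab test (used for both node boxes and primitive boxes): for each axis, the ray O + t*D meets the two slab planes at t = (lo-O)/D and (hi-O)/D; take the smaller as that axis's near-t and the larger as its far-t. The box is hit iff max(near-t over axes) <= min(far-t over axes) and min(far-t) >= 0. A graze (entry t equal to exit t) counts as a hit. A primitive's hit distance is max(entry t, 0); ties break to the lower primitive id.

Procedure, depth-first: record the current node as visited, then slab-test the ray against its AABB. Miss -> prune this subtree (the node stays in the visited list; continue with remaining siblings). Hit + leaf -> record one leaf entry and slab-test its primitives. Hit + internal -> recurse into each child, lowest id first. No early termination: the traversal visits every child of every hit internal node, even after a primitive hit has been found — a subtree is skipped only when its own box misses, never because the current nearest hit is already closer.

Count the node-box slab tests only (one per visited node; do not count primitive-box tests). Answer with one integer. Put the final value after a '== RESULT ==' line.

Trace the traversal:
N0 x:[-16,26] y:[55/3,32] z:[9,29] -> hit [55/3,26], descend [19, 37]
  N19 x:[11,26] y:[55/3,95/3] z:[25/2,29] -> hit [55/3,26], descend [5, 34]
    N5 x:[11,24] y:[55/3,24] z:[25/2,49/2] -> hit [55/3,24], descend [24, 39]
      N24 x:[19,24] y:[55/3,24] z:[14,49/2] -> hit [19,24], descend [8, 29]
        N8 x:[19,24] y:[62/3,24] z:[15,49/2] -> hit [62/3,24], descend [17, 21]
          N17 x:[21,24] y:[71/3,24] z:[24,49/2] -> hit [24,24] leaf, test {P12@t=24}
          N21 x:[19,20] y:[62/3,68/3] z:[15,35/2] -> miss, prune
        N29 x:[19,24] y:[55/3,58/3] z:[14,33/2] -> miss, prune
      N39 x:[11,15] y:[21,70/3] z:[25/2,31/2] -> miss, prune
    N34 x:[11,26] y:[25,95/3] z:[18,29] -> hit [25,26], descend [6, 26]
      N6 x:[13,24] y:[79/3,95/3] z:[18,20] -> miss, prune
      N26 x:[11,26] y:[25,86/3] z:[37/2,29] -> hit [25,26], descend [33, 35]
        N33 x:[11,16] y:[28,86/3] z:[37/2,21] -> miss, prune
        N35 x:[13,26] y:[25,83/3] z:[23,29] -> hit [25,26], descend [1, 2]
          N1 x:[24,26] y:[79/3,83/3] z:[53/2,29] -> miss, prune
          N2 x:[13,17] y:[25,26] z:[23,24] -> miss, prune
  N37 x:[-16,11] y:[55/3,32] z:[9,28] -> miss, prune

order=[0, 19, 5, 24, 8, 17, 21, 29, 39, 34, 6, 26, 33, 35, 1, 2, 37]  |boxes|=17  |leaves|=1  hit=P12

== RESULT ==
17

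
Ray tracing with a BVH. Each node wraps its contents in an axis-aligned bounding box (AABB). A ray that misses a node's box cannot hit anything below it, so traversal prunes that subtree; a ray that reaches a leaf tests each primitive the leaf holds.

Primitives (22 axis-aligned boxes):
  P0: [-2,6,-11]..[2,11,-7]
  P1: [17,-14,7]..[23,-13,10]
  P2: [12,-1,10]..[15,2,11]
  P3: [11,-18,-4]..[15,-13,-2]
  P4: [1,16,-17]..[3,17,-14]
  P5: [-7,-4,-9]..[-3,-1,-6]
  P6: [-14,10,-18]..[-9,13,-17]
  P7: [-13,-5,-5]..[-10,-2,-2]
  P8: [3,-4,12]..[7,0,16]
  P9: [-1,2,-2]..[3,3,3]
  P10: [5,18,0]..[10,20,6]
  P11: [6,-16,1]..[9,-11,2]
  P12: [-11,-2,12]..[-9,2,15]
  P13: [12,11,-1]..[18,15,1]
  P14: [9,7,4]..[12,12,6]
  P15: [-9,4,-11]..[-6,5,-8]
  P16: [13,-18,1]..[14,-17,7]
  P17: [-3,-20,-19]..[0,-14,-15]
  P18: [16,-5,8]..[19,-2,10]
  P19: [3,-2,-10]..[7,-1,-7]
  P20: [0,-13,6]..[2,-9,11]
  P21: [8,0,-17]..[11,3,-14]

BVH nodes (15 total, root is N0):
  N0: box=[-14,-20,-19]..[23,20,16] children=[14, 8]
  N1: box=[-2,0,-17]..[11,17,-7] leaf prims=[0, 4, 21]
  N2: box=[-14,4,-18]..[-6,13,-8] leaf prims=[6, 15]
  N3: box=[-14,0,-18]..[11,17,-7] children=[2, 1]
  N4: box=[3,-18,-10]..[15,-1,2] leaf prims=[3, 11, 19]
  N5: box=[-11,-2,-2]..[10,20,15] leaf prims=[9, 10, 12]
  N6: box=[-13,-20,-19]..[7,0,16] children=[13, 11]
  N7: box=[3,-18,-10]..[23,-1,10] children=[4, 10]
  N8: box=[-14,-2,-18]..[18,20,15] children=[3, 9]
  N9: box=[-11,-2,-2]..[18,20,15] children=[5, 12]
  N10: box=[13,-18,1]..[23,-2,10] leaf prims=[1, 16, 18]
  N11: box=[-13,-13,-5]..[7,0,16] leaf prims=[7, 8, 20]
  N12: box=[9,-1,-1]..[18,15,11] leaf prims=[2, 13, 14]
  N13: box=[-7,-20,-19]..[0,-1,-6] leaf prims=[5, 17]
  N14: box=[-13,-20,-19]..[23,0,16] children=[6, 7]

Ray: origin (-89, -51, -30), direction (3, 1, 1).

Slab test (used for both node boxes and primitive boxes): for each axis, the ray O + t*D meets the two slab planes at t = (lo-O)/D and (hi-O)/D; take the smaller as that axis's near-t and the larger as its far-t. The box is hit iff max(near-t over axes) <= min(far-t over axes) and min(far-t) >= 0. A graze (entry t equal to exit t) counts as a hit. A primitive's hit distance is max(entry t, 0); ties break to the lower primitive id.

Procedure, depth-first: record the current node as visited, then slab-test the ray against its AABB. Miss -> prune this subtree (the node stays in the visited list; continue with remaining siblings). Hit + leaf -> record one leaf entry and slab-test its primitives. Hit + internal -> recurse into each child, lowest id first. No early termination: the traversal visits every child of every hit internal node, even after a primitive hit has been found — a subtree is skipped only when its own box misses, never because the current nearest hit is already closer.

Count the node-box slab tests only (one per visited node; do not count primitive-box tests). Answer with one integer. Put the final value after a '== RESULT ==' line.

Walk:
N0 x:[25,112/3] y:[31,71] z:[11,46] -> hit [31,112/3], descend [8, 14]
  N8 x:[25,107/3] y:[49,71] z:[12,45] -> miss, prune
  N14 x:[76/3,112/3] y:[31,51] z:[11,46] -> hit [31,112/3], descend [6, 7]
    N6 x:[76/3,32] y:[31,51] z:[11,46] -> hit [31,32], descend [11, 13]
      N11 x:[76/3,32] y:[38,51] z:[25,46] -> miss, prune
      N13 x:[82/3,89/3] y:[31,50] z:[11,24] -> miss, prune
    N7 x:[92/3,112/3] y:[33,50] z:[20,40] -> hit [33,112/3], descend [4, 10]
      N4 x:[92/3,104/3] y:[33,50] z:[20,32] -> miss, prune
      N10 x:[34,112/3] y:[33,49] z:[31,40] -> hit [34,112/3] leaf, test {P1@t=37, P16@t=34, P18(miss)}

Summary -> nodes [0, 8, 14, 6, 11, 13, 7, 4, 10]; box-tests=9; leaf-entries=1; first=P16

== RESULT ==
9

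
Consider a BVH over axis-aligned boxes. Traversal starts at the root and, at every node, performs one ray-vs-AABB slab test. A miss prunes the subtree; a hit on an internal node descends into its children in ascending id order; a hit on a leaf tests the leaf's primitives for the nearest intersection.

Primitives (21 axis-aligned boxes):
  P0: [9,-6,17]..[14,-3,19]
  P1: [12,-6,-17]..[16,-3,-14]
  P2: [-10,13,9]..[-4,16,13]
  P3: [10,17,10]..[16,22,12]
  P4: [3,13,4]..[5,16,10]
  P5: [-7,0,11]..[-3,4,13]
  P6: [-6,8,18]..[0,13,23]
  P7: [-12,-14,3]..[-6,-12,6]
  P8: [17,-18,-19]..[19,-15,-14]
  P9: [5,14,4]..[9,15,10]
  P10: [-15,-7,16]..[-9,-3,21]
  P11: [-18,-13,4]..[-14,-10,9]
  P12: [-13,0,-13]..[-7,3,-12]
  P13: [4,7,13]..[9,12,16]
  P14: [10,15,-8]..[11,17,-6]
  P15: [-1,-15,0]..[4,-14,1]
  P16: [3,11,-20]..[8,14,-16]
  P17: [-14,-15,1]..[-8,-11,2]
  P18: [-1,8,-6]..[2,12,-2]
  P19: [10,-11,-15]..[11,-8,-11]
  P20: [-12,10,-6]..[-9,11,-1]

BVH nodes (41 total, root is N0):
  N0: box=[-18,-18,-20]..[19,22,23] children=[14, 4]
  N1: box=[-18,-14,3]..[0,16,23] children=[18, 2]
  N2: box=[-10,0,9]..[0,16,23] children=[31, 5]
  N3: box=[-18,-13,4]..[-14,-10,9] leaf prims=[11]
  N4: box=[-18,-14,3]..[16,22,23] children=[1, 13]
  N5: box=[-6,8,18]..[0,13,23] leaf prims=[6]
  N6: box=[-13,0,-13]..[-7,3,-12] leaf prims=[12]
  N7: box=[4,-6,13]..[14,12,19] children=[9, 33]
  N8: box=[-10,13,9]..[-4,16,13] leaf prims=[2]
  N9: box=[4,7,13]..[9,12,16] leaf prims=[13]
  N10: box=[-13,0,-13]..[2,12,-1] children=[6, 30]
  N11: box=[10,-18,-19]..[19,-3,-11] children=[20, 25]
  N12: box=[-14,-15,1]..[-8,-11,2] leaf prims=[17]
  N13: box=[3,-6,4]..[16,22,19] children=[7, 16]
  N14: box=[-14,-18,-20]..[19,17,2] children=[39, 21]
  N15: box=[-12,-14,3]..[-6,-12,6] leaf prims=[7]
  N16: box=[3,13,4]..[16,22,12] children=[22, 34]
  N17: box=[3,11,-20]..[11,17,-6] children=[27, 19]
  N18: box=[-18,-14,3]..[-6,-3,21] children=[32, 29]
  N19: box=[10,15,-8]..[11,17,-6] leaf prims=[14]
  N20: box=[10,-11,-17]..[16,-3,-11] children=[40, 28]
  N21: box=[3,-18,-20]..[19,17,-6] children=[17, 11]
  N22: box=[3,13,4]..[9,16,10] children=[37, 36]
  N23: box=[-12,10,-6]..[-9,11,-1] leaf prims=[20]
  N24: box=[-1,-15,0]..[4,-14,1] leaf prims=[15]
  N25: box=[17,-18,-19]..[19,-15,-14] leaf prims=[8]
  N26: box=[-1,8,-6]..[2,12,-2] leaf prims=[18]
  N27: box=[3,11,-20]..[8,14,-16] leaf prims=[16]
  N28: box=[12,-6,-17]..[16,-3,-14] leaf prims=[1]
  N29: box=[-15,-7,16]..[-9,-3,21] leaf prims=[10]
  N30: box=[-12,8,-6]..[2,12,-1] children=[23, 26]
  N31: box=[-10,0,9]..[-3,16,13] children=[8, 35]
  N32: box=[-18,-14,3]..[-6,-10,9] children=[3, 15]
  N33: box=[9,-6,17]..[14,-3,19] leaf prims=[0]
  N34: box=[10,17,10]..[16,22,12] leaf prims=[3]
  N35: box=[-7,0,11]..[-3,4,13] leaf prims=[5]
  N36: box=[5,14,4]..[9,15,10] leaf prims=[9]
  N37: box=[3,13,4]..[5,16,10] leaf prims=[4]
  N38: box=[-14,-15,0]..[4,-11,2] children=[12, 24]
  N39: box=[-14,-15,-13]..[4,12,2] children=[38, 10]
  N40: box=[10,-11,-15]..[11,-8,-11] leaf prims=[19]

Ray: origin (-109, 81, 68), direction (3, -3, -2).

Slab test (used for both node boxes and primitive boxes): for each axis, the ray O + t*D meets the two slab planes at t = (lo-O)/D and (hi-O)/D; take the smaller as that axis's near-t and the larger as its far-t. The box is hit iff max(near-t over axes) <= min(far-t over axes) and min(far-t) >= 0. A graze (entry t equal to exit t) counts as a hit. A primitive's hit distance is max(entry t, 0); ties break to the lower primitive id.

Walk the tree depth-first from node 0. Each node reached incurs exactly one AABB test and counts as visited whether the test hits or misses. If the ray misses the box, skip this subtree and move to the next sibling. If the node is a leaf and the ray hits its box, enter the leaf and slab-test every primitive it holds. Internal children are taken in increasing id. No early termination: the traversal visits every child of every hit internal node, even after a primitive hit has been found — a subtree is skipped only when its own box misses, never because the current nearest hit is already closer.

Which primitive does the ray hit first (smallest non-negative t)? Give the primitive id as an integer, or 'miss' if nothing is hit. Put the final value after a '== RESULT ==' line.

Walk:
N0 x:[91/3,128/3] y:[59/3,33] z:[45/2,44] -> hit [91/3,33], descend [4, 14]
  N4 x:[91/3,125/3] y:[59/3,95/3] z:[45/2,65/2] -> hit [91/3,95/3], descend [1, 13]
    N1 x:[91/3,109/3] y:[65/3,95/3] z:[45/2,65/2] -> hit [91/3,95/3], descend [2, 18]
      N2 x:[33,109/3] y:[65/3,27] z:[45/2,59/2] -> miss, prune
      N18 x:[91/3,103/3] y:[28,95/3] z:[47/2,65/2] -> hit [91/3,95/3], descend [29, 32]
        N29 x:[94/3,100/3] y:[28,88/3] z:[47/2,26] -> miss, prune
        N32 x:[91/3,103/3] y:[91/3,95/3] z:[59/2,65/2] -> hit [91/3,95/3], descend [3, 15]
          N3 x:[91/3,95/3] y:[91/3,94/3] z:[59/2,32] -> hit [91/3,94/3] leaf, test {P11@t=91/3}
          N15 x:[97/3,103/3] y:[31,95/3] z:[31,65/2] -> miss, prune
    N13 x:[112/3,125/3] y:[59/3,29] z:[49/2,32] -> miss, prune
  N14 x:[95/3,128/3] y:[64/3,33] z:[33,44] -> hit [33,33], descend [21, 39]
    N21 x:[112/3,128/3] y:[64/3,33] z:[37,44] -> miss, prune
    N39 x:[95/3,113/3] y:[23,32] z:[33,81/2] -> miss, prune

Summary -> nodes [0, 4, 1, 2, 18, 29, 32, 3, 15, 13, 14, 21, 39]; box-tests=13; leaf-entries=1; first=P11

== RESULT ==
11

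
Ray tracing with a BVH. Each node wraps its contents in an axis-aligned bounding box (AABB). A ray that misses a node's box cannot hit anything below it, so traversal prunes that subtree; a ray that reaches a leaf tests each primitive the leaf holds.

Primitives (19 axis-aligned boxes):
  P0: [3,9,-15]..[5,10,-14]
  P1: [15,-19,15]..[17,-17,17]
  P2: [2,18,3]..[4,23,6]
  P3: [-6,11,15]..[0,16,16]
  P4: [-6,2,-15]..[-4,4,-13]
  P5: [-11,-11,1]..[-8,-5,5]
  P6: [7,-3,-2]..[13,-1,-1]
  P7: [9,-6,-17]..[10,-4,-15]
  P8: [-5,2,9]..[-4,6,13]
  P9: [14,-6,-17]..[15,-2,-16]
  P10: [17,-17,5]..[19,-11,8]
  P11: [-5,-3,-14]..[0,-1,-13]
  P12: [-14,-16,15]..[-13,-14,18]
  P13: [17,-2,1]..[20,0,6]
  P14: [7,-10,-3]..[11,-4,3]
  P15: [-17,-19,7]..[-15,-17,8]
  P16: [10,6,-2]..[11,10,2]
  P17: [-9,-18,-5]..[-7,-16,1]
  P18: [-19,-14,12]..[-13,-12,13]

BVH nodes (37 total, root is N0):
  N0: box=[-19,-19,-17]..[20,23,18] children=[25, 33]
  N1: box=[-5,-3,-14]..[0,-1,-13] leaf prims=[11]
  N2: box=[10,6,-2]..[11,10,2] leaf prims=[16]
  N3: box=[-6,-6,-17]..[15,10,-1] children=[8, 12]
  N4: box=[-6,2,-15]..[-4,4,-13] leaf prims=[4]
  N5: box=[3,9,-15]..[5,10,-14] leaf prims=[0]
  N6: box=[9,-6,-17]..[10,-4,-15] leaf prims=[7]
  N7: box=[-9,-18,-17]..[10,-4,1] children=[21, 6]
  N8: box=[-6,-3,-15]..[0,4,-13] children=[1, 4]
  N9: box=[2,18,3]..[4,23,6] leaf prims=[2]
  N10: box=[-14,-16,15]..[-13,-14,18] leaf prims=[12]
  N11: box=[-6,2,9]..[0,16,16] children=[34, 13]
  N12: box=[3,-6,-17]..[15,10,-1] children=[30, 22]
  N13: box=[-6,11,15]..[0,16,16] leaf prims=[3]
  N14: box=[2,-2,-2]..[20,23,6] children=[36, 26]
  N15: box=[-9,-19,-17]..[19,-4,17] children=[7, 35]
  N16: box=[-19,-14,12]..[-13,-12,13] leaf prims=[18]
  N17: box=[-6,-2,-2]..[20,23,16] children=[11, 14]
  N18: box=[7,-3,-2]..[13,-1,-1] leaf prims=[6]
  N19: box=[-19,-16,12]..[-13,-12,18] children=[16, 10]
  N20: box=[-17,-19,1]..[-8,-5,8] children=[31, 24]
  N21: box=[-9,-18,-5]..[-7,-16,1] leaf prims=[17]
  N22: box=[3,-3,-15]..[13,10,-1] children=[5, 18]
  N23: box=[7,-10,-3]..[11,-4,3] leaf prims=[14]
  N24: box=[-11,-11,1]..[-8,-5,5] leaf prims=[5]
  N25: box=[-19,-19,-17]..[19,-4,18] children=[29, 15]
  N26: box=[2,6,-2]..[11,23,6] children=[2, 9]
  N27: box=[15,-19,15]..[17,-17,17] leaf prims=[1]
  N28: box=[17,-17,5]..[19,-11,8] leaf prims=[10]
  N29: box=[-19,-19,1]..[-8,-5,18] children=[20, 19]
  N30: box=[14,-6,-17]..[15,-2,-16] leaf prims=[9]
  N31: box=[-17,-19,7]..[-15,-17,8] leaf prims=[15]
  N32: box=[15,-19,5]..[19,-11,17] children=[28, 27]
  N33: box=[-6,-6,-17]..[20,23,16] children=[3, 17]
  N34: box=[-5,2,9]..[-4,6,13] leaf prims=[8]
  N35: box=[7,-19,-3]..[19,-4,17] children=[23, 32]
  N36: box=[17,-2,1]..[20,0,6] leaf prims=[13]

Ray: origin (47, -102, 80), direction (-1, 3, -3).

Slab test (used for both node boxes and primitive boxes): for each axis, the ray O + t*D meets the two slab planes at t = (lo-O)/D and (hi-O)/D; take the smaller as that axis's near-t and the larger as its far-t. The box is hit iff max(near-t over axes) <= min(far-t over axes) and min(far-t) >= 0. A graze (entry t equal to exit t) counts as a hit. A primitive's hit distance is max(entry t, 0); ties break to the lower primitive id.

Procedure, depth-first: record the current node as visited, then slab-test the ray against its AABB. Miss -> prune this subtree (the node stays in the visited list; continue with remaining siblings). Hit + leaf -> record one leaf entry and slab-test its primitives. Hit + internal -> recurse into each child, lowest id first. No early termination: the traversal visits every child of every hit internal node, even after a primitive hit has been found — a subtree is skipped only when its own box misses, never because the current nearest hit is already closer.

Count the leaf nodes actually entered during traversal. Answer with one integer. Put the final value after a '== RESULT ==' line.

Trace the traversal:
N0 x:[27,66] y:[83/3,125/3] z:[62/3,97/3] -> hit [83/3,97/3], descend [25, 33]
  N25 x:[28,66] y:[83/3,98/3] z:[62/3,97/3] -> hit [28,97/3], descend [15, 29]
    N15 x:[28,56] y:[83/3,98/3] z:[21,97/3] -> hit [28,97/3], descend [7, 35]
      N7 x:[37,56] y:[28,98/3] z:[79/3,97/3] -> miss, prune
      N35 x:[28,40] y:[83/3,98/3] z:[21,83/3] -> miss, prune
    N29 x:[55,66] y:[83/3,97/3] z:[62/3,79/3] -> miss, prune
  N33 x:[27,53] y:[32,125/3] z:[64/3,97/3] -> hit [32,97/3], descend [3, 17]
    N3 x:[32,53] y:[32,112/3] z:[27,97/3] -> hit [32,97/3], descend [8, 12]
      N8 x:[47,53] y:[33,106/3] z:[31,95/3] -> miss, prune
      N12 x:[32,44] y:[32,112/3] z:[27,97/3] -> hit [32,97/3], descend [22, 30]
        N22 x:[34,44] y:[33,112/3] z:[27,95/3] -> miss, prune
        N30 x:[32,33] y:[32,100/3] z:[32,97/3] -> hit [32,97/3] leaf, test {P9@t=32}
    N17 x:[27,53] y:[100/3,125/3] z:[64/3,82/3] -> miss, prune

Summary -> nodes [0, 25, 15, 7, 35, 29, 33, 3, 8, 12, 22, 30, 17]; box-tests=13; leaf-entries=1; first=P9

== RESULT ==
1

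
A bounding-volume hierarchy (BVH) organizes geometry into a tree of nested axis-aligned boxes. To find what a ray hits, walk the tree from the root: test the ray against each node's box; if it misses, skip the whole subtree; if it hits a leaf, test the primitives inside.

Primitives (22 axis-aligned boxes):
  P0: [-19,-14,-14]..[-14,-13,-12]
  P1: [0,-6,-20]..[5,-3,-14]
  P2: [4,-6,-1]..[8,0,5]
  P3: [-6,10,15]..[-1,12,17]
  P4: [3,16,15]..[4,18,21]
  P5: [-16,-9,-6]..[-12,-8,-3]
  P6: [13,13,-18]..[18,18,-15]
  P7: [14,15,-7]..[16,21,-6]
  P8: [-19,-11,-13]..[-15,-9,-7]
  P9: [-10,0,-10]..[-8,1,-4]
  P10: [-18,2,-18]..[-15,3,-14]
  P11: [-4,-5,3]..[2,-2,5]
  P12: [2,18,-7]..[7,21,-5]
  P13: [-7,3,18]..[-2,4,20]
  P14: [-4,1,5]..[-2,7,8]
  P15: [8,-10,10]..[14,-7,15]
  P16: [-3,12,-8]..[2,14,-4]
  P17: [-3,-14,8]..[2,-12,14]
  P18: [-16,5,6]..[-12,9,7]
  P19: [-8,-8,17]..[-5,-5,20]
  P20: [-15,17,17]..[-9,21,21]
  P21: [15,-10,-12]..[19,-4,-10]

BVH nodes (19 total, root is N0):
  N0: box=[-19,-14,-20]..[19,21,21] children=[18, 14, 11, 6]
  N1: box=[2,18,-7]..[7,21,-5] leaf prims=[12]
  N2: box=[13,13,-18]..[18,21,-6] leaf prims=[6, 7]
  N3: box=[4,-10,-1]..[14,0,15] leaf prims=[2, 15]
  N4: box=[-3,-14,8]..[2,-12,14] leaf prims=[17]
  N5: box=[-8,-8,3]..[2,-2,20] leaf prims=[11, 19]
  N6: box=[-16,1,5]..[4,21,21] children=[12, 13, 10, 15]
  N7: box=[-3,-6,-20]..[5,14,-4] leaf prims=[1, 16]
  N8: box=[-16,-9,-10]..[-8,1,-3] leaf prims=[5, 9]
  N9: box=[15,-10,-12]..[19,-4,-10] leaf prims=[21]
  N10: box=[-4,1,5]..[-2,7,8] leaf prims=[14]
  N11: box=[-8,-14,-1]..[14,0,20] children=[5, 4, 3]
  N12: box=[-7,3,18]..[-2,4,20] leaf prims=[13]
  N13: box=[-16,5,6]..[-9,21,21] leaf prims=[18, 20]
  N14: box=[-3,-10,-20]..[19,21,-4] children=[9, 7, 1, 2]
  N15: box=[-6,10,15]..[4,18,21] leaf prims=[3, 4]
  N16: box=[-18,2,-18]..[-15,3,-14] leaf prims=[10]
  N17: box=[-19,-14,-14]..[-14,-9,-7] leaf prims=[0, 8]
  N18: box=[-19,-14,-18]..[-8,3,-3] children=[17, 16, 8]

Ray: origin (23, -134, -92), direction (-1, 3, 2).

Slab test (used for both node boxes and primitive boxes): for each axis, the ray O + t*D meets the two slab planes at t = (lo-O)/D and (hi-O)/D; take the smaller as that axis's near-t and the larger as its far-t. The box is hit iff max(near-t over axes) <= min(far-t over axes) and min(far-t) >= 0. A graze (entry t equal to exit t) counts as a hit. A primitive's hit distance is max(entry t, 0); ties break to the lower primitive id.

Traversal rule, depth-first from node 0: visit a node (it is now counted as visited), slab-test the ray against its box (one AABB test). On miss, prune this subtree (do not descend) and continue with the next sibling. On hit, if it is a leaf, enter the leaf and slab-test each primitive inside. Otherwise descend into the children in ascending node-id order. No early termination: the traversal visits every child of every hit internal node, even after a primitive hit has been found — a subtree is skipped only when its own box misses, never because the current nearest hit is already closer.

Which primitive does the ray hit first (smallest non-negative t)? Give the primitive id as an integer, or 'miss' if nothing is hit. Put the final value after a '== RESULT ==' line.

Traverse from the root:
N0 x:[4,42] y:[40,155/3] z:[36,113/2] -> hit [40,42], descend [6, 11, 14, 18]
  N6 x:[19,39] y:[45,155/3] z:[97/2,113/2] -> miss, prune
  N11 x:[9,31] y:[40,134/3] z:[91/2,56] -> miss, prune
  N14 x:[4,26] y:[124/3,155/3] z:[36,44] -> miss, prune
  N18 x:[31,42] y:[40,137/3] z:[37,89/2] -> hit [40,42], descend [8, 16, 17]
    N8 x:[31,39] y:[125/3,45] z:[41,89/2] -> miss, prune
    N16 x:[38,41] y:[136/3,137/3] z:[37,39] -> miss, prune
    N17 x:[37,42] y:[40,125/3] z:[39,85/2] -> hit [40,125/3] leaf, test {P0@t=40, P8@t=41}

8 AABB tests over nodes [0, 6, 11, 14, 18, 8, 16, 17]; 1 leaf entered; closest P0.

== RESULT ==
0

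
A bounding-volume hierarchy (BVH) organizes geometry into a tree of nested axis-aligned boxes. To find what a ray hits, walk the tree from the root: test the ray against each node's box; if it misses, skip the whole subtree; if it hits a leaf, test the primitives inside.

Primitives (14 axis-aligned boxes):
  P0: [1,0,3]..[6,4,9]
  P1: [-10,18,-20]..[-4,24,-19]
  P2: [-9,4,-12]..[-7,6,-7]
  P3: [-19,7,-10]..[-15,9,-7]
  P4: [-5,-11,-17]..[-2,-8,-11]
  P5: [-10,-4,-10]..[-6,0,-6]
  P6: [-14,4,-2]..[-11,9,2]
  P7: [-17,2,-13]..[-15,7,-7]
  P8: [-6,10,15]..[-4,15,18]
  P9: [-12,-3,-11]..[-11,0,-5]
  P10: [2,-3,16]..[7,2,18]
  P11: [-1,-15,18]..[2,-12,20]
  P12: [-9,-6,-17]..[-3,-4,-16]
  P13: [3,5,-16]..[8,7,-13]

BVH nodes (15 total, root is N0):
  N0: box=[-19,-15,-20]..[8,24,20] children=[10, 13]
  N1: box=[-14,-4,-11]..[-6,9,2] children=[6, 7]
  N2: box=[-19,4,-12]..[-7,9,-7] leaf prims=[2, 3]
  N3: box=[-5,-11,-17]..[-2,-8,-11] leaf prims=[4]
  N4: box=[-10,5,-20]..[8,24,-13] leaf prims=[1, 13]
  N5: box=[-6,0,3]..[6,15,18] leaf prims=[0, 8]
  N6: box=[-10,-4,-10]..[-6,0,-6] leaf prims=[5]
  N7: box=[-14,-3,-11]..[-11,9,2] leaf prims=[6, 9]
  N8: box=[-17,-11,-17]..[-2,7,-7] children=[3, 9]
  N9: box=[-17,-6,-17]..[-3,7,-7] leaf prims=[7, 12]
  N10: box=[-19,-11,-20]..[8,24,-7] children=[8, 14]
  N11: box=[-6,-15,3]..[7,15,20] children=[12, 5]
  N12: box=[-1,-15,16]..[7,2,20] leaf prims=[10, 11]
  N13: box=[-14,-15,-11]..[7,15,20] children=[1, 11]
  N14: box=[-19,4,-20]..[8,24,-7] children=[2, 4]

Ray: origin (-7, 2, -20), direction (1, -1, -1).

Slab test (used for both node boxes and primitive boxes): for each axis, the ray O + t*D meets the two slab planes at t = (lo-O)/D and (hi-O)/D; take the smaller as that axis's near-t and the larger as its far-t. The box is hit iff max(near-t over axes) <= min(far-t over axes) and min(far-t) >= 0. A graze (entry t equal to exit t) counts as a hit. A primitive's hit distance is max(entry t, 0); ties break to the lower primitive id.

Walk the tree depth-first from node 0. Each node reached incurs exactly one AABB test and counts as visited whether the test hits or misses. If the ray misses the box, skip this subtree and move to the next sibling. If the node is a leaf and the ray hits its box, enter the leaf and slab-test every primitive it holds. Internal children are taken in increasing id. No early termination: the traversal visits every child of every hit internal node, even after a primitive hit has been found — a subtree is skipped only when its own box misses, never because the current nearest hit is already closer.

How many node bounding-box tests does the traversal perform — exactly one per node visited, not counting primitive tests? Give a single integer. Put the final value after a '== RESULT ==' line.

Traverse from the root:
N0 x:[-12,15] y:[-22,17] z:[-40,0] -> hit [-12,0], descend [10, 13]
  N10 x:[-12,15] y:[-22,13] z:[-13,0] -> hit [-12,0], descend [8, 14]
    N8 x:[-10,5] y:[-5,13] z:[-13,-3] -> miss, prune
    N14 x:[-12,15] y:[-22,-2] z:[-13,0] -> miss, prune
  N13 x:[-7,14] y:[-13,17] z:[-40,-9] -> miss, prune

order=[0, 10, 8, 14, 13]  |boxes|=5  |leaves|=0  hit=miss

== RESULT ==
5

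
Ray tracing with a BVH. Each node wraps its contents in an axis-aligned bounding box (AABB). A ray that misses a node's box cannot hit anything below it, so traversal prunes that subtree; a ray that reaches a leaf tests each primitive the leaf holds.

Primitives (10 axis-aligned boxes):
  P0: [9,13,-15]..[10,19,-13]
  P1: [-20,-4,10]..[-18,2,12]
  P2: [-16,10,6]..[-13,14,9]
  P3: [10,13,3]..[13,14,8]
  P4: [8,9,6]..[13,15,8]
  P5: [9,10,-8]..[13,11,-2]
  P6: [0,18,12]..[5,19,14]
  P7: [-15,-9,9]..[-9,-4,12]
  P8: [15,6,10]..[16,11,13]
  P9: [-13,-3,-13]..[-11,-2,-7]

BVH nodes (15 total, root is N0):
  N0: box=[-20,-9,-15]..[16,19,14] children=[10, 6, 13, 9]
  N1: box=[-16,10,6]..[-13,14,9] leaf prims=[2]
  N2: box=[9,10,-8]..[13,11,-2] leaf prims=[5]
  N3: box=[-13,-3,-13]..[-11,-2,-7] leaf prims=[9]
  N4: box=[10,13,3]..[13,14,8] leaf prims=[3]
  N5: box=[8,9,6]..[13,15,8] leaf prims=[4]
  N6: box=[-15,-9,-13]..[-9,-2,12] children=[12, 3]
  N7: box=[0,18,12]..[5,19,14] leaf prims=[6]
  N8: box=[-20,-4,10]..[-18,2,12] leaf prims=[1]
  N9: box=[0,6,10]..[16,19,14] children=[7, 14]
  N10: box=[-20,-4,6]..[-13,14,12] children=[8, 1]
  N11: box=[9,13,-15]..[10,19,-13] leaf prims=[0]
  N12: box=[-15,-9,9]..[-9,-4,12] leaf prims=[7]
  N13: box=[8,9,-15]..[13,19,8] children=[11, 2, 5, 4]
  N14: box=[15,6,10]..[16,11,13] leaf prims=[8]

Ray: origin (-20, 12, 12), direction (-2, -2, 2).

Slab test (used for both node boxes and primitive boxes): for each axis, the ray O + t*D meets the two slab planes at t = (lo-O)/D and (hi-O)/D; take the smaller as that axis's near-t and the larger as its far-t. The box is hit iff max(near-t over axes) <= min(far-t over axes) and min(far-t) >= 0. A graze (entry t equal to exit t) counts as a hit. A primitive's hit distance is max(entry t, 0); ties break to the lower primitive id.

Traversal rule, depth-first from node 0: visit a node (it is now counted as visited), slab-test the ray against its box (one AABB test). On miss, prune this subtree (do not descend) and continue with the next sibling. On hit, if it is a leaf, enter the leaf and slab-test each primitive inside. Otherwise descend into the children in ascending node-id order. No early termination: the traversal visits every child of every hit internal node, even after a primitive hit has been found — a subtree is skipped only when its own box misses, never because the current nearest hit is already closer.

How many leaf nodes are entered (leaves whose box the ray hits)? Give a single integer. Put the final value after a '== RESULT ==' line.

Trace the traversal:
N0 x:[-18,0] y:[-7/2,21/2] z:[-27/2,1] -> hit [-7/2,0], descend [6, 9, 10, 13]
  N6 x:[-11/2,-5/2] y:[7,21/2] z:[-25/2,0] -> miss, prune
  N9 x:[-18,-10] y:[-7/2,3] z:[-1,1] -> miss, prune
  N10 x:[-7/2,0] y:[-1,8] z:[-3,0] -> hit [-1,0], descend [1, 8]
    N1 x:[-7/2,-2] y:[-1,1] z:[-3,-3/2] -> miss, prune
    N8 x:[-1,0] y:[5,8] z:[-1,0] -> miss, prune
  N13 x:[-33/2,-14] y:[-7/2,3/2] z:[-27/2,-2] -> miss, prune

order=[0, 6, 9, 10, 1, 8, 13]  |boxes|=7  |leaves|=0  hit=miss

== RESULT ==
0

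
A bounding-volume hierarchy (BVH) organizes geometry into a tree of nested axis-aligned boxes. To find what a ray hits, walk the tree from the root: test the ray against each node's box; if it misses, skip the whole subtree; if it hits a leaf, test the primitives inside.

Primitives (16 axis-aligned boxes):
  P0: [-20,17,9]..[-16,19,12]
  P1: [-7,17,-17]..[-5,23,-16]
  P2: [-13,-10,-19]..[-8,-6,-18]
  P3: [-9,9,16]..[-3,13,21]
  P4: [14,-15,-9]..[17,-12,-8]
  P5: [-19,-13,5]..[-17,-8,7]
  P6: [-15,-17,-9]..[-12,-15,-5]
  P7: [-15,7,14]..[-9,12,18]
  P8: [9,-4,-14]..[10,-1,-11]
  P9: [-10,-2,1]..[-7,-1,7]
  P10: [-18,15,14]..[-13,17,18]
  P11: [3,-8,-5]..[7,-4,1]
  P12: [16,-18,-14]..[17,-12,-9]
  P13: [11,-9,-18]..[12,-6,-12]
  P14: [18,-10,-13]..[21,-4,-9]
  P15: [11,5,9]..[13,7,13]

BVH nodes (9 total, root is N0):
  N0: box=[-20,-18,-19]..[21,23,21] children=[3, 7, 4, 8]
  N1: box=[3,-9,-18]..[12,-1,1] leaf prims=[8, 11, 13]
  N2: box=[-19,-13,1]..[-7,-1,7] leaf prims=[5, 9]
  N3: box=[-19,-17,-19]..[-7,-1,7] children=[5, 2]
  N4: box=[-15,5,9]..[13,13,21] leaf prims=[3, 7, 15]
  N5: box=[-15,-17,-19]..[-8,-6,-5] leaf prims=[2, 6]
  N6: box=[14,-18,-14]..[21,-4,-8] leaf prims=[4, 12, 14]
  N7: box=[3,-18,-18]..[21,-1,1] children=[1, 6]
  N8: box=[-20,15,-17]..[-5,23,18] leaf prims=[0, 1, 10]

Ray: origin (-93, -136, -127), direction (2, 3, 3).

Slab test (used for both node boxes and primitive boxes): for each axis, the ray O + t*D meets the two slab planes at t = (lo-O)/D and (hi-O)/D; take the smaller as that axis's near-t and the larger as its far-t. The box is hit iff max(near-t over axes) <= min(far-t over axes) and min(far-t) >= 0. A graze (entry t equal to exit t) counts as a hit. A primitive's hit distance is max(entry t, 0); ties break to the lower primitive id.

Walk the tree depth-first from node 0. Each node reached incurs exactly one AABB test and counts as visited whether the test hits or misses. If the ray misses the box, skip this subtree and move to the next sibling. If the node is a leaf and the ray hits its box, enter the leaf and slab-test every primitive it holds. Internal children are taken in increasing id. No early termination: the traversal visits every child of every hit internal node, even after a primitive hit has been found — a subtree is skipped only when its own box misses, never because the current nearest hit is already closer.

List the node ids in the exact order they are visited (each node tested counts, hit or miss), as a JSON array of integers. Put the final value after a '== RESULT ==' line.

Trace the traversal:
N0 x:[73/2,57] y:[118/3,53] z:[36,148/3] -> hit [118/3,148/3], descend [3, 4, 7, 8]
  N3 x:[37,43] y:[119/3,45] z:[36,134/3] -> hit [119/3,43], descend [2, 5]
    N2 x:[37,43] y:[41,45] z:[128/3,134/3] -> hit [128/3,43] leaf, test {P5(miss), P9(miss)}
    N5 x:[39,85/2] y:[119/3,130/3] z:[36,122/3] -> hit [119/3,122/3] leaf, test {P2(miss), P6@t=119/3}
  N4 x:[39,53] y:[47,149/3] z:[136/3,148/3] -> hit [47,148/3] leaf, test {P3(miss), P7(miss), P15(miss)}
  N7 x:[48,57] y:[118/3,45] z:[109/3,128/3] -> miss, prune
  N8 x:[73/2,44] y:[151/3,53] z:[110/3,145/3] -> miss, prune

order=[0, 3, 2, 5, 4, 7, 8]  |boxes|=7  |leaves|=3  hit=P6

== RESULT ==
[0, 3, 2, 5, 4, 7, 8]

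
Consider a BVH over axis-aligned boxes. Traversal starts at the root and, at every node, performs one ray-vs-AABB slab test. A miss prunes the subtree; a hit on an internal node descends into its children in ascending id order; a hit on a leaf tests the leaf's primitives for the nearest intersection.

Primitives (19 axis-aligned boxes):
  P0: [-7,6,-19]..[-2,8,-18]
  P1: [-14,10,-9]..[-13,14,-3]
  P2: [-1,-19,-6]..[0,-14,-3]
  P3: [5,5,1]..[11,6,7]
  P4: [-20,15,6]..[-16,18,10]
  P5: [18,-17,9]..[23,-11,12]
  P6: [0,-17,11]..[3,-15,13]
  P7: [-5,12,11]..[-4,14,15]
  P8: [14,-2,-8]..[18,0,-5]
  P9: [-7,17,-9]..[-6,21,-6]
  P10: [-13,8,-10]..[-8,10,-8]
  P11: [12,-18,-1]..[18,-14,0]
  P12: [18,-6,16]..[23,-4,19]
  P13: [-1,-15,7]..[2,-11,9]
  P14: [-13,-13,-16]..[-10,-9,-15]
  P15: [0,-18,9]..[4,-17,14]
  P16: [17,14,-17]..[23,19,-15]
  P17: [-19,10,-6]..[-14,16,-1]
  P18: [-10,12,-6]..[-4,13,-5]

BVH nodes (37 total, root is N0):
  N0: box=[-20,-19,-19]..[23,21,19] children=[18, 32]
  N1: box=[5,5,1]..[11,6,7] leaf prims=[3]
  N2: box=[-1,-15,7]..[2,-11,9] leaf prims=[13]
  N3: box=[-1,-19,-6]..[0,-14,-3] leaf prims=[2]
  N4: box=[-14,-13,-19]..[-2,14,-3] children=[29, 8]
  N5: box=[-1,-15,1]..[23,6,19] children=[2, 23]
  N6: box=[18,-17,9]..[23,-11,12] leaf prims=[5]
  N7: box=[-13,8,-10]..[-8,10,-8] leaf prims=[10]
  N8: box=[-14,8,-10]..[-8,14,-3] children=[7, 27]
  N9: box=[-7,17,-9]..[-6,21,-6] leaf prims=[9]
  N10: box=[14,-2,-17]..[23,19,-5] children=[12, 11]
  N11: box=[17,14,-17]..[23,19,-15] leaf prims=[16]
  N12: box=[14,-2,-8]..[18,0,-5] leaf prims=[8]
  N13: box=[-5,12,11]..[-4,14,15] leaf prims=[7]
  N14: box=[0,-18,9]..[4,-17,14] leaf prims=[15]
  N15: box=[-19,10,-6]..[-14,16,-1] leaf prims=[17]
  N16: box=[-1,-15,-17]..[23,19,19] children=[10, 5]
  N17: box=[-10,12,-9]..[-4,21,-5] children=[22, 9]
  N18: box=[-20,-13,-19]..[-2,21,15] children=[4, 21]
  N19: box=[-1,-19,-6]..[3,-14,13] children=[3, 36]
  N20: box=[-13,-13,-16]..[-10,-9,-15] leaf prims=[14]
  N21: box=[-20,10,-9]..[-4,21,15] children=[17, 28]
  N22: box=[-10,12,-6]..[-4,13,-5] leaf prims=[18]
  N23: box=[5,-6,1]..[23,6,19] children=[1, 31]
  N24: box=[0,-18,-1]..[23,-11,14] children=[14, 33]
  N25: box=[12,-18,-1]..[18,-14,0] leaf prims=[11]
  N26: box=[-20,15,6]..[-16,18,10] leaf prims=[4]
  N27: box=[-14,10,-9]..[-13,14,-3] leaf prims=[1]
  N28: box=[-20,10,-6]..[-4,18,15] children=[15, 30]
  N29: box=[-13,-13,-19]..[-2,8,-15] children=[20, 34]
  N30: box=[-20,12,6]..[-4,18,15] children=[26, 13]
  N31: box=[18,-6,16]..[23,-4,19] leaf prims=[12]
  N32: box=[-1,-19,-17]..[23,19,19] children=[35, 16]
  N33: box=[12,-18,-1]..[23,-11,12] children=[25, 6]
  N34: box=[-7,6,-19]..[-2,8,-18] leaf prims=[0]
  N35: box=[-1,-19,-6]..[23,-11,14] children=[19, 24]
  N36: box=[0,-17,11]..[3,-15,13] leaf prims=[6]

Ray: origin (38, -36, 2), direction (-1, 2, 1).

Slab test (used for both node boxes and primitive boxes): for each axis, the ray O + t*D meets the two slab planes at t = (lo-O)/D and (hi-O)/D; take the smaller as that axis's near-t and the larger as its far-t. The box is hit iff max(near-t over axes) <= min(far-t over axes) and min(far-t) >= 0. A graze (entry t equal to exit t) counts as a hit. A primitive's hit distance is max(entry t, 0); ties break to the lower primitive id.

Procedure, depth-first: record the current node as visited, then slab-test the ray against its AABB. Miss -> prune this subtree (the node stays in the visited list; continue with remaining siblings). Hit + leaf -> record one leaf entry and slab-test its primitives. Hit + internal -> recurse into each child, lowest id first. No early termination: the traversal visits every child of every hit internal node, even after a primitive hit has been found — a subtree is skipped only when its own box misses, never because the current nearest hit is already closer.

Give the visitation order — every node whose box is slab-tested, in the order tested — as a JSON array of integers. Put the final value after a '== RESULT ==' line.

Traverse from the root:
N0 x:[15,58] y:[17/2,57/2] z:[-21,17] -> hit [15,17], descend [18, 32]
  N18 x:[40,58] y:[23/2,57/2] z:[-21,13] -> miss, prune
  N32 x:[15,39] y:[17/2,55/2] z:[-19,17] -> hit [15,17], descend [16, 35]
    N16 x:[15,39] y:[21/2,55/2] z:[-19,17] -> hit [15,17], descend [5, 10]
      N5 x:[15,39] y:[21/2,21] z:[-1,17] -> hit [15,17], descend [2, 23]
        N2 x:[36,39] y:[21/2,25/2] z:[5,7] -> miss, prune
        N23 x:[15,33] y:[15,21] z:[-1,17] -> hit [15,17], descend [1, 31]
          N1 x:[27,33] y:[41/2,21] z:[-1,5] -> miss, prune
          N31 x:[15,20] y:[15,16] z:[14,17] -> hit [15,16] leaf, test {P12@t=15}
      N10 x:[15,24] y:[17,55/2] z:[-19,-7] -> miss, prune
    N35 x:[15,39] y:[17/2,25/2] z:[-8,12] -> miss, prune

Visited [0, 18, 32, 16, 5, 2, 23, 1, 31, 10, 35]. Tests: 11 box, 1 leaf. Nearest: P12.

== RESULT ==
[0, 18, 32, 16, 5, 2, 23, 1, 31, 10, 35]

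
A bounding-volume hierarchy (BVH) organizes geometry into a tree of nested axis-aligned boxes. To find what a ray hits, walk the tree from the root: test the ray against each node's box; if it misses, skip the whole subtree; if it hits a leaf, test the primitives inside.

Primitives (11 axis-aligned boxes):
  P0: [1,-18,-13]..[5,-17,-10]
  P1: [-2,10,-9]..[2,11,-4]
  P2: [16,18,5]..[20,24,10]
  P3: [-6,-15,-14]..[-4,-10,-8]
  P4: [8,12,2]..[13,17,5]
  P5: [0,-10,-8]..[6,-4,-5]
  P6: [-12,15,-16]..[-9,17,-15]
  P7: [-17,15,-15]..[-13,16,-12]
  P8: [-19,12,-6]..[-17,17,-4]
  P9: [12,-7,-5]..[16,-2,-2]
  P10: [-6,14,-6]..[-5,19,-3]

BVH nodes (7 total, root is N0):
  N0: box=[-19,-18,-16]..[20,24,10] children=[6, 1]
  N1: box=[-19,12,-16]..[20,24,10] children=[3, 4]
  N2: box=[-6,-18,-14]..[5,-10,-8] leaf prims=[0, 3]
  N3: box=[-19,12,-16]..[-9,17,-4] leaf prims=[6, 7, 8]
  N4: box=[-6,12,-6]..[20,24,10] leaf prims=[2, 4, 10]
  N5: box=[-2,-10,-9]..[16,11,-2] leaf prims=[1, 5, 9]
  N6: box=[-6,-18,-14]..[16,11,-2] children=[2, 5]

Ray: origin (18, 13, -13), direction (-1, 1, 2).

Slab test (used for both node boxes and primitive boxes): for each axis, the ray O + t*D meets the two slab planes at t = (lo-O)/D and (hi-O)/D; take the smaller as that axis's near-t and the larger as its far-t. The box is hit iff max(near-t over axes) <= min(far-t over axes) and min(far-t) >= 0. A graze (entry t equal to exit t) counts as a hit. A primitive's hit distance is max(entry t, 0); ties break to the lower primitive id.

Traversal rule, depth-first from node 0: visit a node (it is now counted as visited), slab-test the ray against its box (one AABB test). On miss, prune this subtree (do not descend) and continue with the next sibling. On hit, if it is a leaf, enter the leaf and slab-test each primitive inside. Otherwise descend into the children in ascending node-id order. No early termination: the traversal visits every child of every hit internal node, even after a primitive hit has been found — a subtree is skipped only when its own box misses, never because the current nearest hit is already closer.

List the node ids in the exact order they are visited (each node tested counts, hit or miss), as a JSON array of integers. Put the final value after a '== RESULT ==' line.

Traverse from the root:
N0 x:[-2,37] y:[-31,11] z:[-3/2,23/2] -> hit [-3/2,11], descend [1, 6]
  N1 x:[-2,37] y:[-1,11] z:[-3/2,23/2] -> hit [-1,11], descend [3, 4]
    N3 x:[27,37] y:[-1,4] z:[-3/2,9/2] -> miss, prune
    N4 x:[-2,24] y:[-1,11] z:[7/2,23/2] -> hit [7/2,11] leaf, test {P2(miss), P4(miss), P10(miss)}
  N6 x:[2,24] y:[-31,-2] z:[-1/2,11/2] -> miss, prune

Visited [0, 1, 3, 4, 6]. Tests: 5 box, 1 leaf. Nearest: miss.

== RESULT ==
[0, 1, 3, 4, 6]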